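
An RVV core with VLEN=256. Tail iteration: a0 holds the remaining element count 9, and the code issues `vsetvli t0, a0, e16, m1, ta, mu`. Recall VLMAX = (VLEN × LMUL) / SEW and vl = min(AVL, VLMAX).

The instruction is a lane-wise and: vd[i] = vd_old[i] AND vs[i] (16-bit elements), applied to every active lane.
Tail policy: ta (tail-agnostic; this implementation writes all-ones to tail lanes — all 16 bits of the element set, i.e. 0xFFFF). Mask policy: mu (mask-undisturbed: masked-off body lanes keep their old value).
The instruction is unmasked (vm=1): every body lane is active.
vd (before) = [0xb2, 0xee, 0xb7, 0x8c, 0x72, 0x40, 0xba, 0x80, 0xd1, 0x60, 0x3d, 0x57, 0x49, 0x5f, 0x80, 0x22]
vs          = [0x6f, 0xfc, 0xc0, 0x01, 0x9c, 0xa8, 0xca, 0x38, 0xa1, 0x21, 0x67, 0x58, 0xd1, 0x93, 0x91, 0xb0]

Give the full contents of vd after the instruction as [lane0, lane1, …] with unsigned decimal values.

VLMAX = VLEN×LMUL/SEW = 256×1/16 = 16
vl = min(AVL, VLMAX) = min(9, 16) = 9
vd[0] and(0xb2,0x6f) -> 0x22
vd[1] and(0xee,0xfc) -> 0xec
vd[2] and(0xb7,0xc0) -> 0x80
vd[3] and(0x8c,0x01) -> 0x00
vd[4] and(0x72,0x9c) -> 0x10
vd[5] and(0x40,0xa8) -> 0x00
vd[6] and(0xba,0xca) -> 0x8a
vd[7] and(0x80,0x38) -> 0x00
vd[8] and(0xd1,0xa1) -> 0x81
vd[9] tail/ones -> 0xffff
vd[10] tail/ones -> 0xffff
vd[11] tail/ones -> 0xffff
vd[12] tail/ones -> 0xffff
vd[13] tail/ones -> 0xffff
vd[14] tail/ones -> 0xffff
vd[15] tail/ones -> 0xffff

vd = [34, 236, 128, 0, 16, 0, 138, 0, 129, 65535, 65535, 65535, 65535, 65535, 65535, 65535]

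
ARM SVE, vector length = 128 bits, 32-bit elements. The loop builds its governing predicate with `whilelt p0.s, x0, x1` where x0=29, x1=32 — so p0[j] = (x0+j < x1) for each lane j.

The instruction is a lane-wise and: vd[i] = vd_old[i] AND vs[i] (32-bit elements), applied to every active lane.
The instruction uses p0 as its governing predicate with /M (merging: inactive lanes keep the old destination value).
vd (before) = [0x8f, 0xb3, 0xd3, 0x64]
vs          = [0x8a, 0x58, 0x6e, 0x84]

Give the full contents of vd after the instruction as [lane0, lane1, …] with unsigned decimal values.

vd = [138, 16, 66, 100]

128-bit reg / 32-bit elem → 4 lanes
whilelt: lane j active iff 29+j < 32 → j < 3 → 3 active
vd[0] and(0x8f,0x8a) -> 0x8a
vd[1] and(0xb3,0x58) -> 0x10
vd[2] and(0xd3,0x6e) -> 0x42
vd[3] tail/keep -> 0x64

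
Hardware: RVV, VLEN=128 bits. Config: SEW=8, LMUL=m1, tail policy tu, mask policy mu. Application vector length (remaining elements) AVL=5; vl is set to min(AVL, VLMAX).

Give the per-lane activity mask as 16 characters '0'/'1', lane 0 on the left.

VLMAX = VLEN×LMUL/SEW = 128×1/8 = 16
AVL=5 ≤ VLMAX=16, so vl = 5
bits (lane 0 leftmost): 1111100000000000

predicate = 1111100000000000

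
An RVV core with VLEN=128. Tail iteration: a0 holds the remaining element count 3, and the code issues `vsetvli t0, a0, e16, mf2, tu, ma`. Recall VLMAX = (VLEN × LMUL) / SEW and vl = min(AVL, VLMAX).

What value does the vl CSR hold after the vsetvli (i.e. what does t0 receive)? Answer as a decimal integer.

lanes per group: 128·1/2/16 = 4
vl ← min(3, 4) = 3

vl = 3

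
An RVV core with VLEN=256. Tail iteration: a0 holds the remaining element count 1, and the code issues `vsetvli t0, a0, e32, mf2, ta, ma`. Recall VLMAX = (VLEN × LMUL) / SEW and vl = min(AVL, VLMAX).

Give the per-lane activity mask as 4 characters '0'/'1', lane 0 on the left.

VLMAX = (256 × 1/2) / 32 = 4 lanes
vl = min(AVL, VLMAX) = min(1, 4) = 1
bits (lane 0 leftmost): 1000

predicate = 1000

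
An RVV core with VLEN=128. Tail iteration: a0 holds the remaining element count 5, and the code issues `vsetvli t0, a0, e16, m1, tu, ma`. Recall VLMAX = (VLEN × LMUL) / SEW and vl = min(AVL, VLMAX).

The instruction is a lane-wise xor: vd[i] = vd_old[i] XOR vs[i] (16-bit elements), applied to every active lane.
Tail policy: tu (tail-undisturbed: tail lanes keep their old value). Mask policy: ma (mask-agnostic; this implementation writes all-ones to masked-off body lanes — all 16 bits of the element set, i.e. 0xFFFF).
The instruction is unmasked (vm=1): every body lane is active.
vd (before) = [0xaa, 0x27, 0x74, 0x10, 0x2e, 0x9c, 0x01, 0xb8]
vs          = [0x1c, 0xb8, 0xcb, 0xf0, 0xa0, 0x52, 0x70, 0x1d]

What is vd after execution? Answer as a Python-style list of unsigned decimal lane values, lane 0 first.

vd = [182, 159, 191, 224, 142, 156, 1, 184]

lanes per group: 128·1/16 = 8
vl = min(AVL, VLMAX) = min(5, 8) = 5
  i=0: xor(0xaa,0x1c) → 182
  i=1: xor(0x27,0xb8) → 159
  i=2: xor(0x74,0xcb) → 191
  i=3: xor(0x10,0xf0) → 224
  i=4: xor(0x2e,0xa0) → 142
  i=5: tail/keep → 156
  i=6: tail/keep → 1
  i=7: tail/keep → 184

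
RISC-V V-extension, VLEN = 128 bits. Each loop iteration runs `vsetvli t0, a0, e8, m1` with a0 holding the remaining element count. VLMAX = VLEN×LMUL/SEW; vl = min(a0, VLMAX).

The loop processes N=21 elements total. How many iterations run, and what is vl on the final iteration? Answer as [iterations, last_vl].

[iterations, last_vl] = [2, 5]

VLMAX = (128 × 1) / 8 = 16 lanes
N=21: ⌈21/16⌉ = 2 iters; last vl = 21 − 1×16 = 5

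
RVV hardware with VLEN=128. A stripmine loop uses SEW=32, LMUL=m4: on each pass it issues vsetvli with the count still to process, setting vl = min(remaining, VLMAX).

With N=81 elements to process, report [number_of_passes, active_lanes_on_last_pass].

VLMAX = VLEN×LMUL/SEW = 128×4/32 = 16
N=81: ⌈81/16⌉ = 6 iters; last vl = 81 − 5×16 = 1

[iterations, last_vl] = [6, 1]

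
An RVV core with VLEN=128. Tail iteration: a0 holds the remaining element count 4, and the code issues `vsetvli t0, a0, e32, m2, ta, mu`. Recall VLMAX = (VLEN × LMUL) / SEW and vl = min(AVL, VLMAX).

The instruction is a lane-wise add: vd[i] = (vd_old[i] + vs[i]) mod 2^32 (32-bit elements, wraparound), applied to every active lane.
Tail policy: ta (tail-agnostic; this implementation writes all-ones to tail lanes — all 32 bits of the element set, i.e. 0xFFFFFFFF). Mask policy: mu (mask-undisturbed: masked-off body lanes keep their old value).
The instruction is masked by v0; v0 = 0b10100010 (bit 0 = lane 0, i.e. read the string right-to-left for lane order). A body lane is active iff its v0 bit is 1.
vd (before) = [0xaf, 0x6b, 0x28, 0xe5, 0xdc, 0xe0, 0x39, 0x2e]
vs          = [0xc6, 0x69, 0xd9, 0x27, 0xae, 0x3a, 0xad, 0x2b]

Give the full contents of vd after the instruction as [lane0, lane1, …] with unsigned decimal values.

vd = [175, 212, 40, 229, 4294967295, 4294967295, 4294967295, 4294967295]

VLMAX = (128 × 2) / 32 = 8 lanes
vl = min(AVL, VLMAX) = min(4, 8) = 4
vd[0] mask-off/keep -> 0xaf
vd[1] add(0x6b,0x69) -> 0xd4
vd[2] mask-off/keep -> 0x28
vd[3] mask-off/keep -> 0xe5
vd[4] tail/ones -> 0xffffffff
vd[5] tail/ones -> 0xffffffff
vd[6] tail/ones -> 0xffffffff
vd[7] tail/ones -> 0xffffffff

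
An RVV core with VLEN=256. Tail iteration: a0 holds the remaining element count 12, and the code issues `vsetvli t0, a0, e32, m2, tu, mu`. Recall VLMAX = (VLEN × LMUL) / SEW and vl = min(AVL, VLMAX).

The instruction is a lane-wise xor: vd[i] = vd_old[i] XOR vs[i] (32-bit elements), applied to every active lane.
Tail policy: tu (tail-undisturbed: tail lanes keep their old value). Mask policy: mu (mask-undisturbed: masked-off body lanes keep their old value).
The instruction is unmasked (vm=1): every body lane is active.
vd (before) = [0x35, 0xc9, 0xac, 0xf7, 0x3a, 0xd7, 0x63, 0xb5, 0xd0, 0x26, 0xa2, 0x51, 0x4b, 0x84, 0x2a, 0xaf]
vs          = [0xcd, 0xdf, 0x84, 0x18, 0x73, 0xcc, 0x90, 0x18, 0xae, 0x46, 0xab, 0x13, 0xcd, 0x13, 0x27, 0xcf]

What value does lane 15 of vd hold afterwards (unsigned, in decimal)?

vd[15] = 175

VLMAX = (256 × 2) / 32 = 16 lanes
vl ← min(12, 16) = 12
lane  0: xor(0x35,0xcd) ⇒ 0xf8
lane  1: xor(0xc9,0xdf) ⇒ 0x16
lane  2: xor(0xac,0x84) ⇒ 0x28
lane  3: xor(0xf7,0x18) ⇒ 0xef
lane  4: xor(0x3a,0x73) ⇒ 0x49
lane  5: xor(0xd7,0xcc) ⇒ 0x1b
lane  6: xor(0x63,0x90) ⇒ 0xf3
lane  7: xor(0xb5,0x18) ⇒ 0xad
lane  8: xor(0xd0,0xae) ⇒ 0x7e
lane  9: xor(0x26,0x46) ⇒ 0x60
lane 10: xor(0xa2,0xab) ⇒ 0x09
lane 11: xor(0x51,0x13) ⇒ 0x42
lane 12: tail/keep ⇒ 0x4b
lane 13: tail/keep ⇒ 0x84
lane 14: tail/keep ⇒ 0x2a
lane 15: tail/keep ⇒ 0xaf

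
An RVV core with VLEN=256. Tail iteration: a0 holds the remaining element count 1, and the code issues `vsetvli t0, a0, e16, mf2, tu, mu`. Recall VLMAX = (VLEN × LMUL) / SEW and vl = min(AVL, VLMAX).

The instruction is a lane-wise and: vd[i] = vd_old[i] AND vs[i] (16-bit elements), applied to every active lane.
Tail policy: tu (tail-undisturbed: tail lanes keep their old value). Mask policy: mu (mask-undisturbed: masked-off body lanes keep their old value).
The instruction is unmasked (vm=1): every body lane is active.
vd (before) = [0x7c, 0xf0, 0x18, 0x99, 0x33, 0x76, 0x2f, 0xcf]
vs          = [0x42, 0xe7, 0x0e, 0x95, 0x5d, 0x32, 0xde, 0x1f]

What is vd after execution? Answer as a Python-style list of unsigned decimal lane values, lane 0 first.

vd = [64, 240, 24, 153, 51, 118, 47, 207]

lanes per group: 256·1/2/16 = 8
vl ← min(1, 8) = 1
  i=0: and(0x7c,0x42) → 64
  i=1: tail/keep → 240
  i=2: tail/keep → 24
  i=3: tail/keep → 153
  i=4: tail/keep → 51
  i=5: tail/keep → 118
  i=6: tail/keep → 47
  i=7: tail/keep → 207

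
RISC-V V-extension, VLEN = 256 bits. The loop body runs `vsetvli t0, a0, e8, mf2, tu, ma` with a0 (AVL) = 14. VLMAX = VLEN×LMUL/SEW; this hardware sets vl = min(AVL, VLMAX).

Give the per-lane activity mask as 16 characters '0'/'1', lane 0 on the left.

VLMAX = VLEN×LMUL/SEW = 256×1/2/8 = 16
vl ← min(14, 16) = 14
bits (lane 0 leftmost): 1111111111111100

predicate = 1111111111111100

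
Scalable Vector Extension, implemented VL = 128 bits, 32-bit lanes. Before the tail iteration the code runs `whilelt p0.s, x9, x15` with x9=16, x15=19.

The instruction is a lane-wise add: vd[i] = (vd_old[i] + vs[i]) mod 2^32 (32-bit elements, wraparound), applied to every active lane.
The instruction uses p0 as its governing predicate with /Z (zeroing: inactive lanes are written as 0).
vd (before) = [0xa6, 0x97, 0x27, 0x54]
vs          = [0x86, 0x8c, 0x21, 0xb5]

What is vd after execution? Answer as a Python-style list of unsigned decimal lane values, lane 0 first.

vd = [300, 291, 72, 0]

128-bit reg / 32-bit elem → 4 lanes
whilelt: lane j active iff 16+j < 19 → j < 3 → 3 active
vd[0] add(0xa6,0x86) -> 0x12c
vd[1] add(0x97,0x8c) -> 0x123
vd[2] add(0x27,0x21) -> 0x48
vd[3] tail/zero -> 0x00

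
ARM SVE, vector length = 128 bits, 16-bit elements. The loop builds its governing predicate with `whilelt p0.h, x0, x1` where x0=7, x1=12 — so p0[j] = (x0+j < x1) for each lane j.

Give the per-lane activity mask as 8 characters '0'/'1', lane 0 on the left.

predicate = 11111000

lane count: 128 div 16 = 8
whilelt: lane j active iff 7+j < 12 → j < 5 → 5 active
bits (lane 0 leftmost): 11111000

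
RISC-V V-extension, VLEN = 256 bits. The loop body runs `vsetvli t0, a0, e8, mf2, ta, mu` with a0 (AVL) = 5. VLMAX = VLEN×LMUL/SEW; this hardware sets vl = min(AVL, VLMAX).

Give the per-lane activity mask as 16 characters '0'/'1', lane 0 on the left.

predicate = 1111100000000000

lanes per group: 256·1/2/8 = 16
vl = min(AVL, VLMAX) = min(5, 16) = 5
bits (lane 0 leftmost): 1111100000000000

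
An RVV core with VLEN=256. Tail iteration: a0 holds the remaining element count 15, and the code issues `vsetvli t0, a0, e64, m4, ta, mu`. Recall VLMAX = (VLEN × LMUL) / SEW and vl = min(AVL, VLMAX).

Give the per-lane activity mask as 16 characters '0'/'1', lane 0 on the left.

predicate = 1111111111111110

lanes per group: 256·4/64 = 16
vl ← min(15, 16) = 15
bits (lane 0 leftmost): 1111111111111110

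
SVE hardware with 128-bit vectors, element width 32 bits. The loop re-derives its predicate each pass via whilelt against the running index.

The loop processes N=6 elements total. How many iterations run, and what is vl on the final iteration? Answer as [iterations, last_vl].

register lanes = 128/32 = 4
iterations = ceil(6/4) = 2; final-pass vl = 2

[iterations, last_vl] = [2, 2]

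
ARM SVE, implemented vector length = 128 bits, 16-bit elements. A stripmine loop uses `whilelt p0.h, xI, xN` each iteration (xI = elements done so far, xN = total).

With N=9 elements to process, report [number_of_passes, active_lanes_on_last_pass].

128-bit reg / 16-bit elem → 8 lanes
iterations = ceil(9/8) = 2; final-pass vl = 1

[iterations, last_vl] = [2, 1]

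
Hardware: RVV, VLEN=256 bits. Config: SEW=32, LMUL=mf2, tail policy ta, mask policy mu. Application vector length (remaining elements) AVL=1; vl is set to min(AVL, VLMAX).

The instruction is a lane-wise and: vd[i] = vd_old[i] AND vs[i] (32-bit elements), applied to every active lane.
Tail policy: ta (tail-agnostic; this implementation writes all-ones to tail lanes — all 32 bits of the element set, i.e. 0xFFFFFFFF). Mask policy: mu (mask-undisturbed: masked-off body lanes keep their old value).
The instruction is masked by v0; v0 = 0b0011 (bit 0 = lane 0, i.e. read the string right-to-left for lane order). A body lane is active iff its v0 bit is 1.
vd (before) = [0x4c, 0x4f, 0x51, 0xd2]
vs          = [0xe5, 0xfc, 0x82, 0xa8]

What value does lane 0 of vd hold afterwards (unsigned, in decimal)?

vd[0] = 68

lanes per group: 256·1/2/32 = 4
vl = min(AVL, VLMAX) = min(1, 4) = 1
vd[0] and(0x4c,0xe5) -> 0x44
vd[1] tail/ones -> 0xffffffff
vd[2] tail/ones -> 0xffffffff
vd[3] tail/ones -> 0xffffffff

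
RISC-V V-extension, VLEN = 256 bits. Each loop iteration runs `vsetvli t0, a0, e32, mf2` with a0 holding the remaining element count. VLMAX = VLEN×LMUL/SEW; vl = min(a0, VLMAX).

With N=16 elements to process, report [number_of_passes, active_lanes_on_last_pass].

VLMAX = VLEN×LMUL/SEW = 256×1/2/32 = 4
16 elements at 4/iter → 4 passes, remainder 4 on the last

[iterations, last_vl] = [4, 4]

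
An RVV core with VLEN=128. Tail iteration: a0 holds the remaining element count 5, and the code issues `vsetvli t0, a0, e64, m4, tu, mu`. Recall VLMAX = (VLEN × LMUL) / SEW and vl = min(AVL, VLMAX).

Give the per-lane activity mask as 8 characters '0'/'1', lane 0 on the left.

predicate = 11111000

VLMAX = VLEN×LMUL/SEW = 128×4/64 = 8
vl ← min(5, 8) = 5
bits (lane 0 leftmost): 11111000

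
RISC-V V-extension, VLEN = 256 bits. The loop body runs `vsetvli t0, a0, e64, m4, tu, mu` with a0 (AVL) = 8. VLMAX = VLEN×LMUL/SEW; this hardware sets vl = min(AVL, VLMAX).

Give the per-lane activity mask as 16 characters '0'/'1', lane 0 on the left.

VLMAX = (256 × 4) / 64 = 16 lanes
vl = min(AVL, VLMAX) = min(8, 16) = 8
bits (lane 0 leftmost): 1111111100000000

predicate = 1111111100000000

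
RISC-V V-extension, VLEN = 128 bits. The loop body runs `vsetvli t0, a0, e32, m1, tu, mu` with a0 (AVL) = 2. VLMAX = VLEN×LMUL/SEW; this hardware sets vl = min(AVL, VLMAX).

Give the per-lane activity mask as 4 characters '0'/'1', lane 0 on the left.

lanes per group: 128·1/32 = 4
AVL=2 ≤ VLMAX=4, so vl = 2
bits (lane 0 leftmost): 1100

predicate = 1100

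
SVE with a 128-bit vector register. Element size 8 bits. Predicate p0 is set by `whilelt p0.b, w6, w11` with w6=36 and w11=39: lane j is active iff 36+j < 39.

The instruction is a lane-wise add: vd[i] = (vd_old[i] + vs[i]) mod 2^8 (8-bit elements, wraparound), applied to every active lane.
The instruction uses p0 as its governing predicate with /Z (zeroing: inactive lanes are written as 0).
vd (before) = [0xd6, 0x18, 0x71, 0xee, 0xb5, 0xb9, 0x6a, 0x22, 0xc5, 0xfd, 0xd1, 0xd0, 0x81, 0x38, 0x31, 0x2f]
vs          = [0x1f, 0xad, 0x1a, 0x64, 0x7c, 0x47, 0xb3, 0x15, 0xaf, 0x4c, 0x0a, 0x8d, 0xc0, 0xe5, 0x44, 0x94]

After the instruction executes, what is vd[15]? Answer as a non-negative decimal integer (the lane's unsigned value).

register lanes = 128/8 = 16
active while 36+j < 39, i.e. j ∈ [0,3) capped at 16 ⇒ 3
lane  0: add(0xd6,0x1f) ⇒ 0xf5
lane  1: add(0x18,0xad) ⇒ 0xc5
lane  2: add(0x71,0x1a) ⇒ 0x8b
lane  3: tail/zero ⇒ 0x00
lane  4: tail/zero ⇒ 0x00
lane  5: tail/zero ⇒ 0x00
lane  6: tail/zero ⇒ 0x00
lane  7: tail/zero ⇒ 0x00
lane  8: tail/zero ⇒ 0x00
lane  9: tail/zero ⇒ 0x00
lane 10: tail/zero ⇒ 0x00
lane 11: tail/zero ⇒ 0x00
lane 12: tail/zero ⇒ 0x00
lane 13: tail/zero ⇒ 0x00
lane 14: tail/zero ⇒ 0x00
lane 15: tail/zero ⇒ 0x00

vd[15] = 0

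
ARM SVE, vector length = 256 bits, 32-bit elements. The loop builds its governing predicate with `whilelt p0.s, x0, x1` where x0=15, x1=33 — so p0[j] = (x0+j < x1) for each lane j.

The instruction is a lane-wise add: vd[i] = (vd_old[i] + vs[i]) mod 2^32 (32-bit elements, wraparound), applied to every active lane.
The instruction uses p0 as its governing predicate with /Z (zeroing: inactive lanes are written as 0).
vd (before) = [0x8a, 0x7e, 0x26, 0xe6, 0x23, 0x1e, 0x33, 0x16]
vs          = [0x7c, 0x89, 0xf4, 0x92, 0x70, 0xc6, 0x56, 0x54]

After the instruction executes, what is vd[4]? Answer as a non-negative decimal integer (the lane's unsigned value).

256-bit reg / 32-bit elem → 8 lanes
active while 15+j < 33, i.e. j ∈ [0,18) capped at 8 ⇒ 8
lane  0: add(0x8a,0x7c) ⇒ 0x106
lane  1: add(0x7e,0x89) ⇒ 0x107
lane  2: add(0x26,0xf4) ⇒ 0x11a
lane  3: add(0xe6,0x92) ⇒ 0x178
lane  4: add(0x23,0x70) ⇒ 0x93
lane  5: add(0x1e,0xc6) ⇒ 0xe4
lane  6: add(0x33,0x56) ⇒ 0x89
lane  7: add(0x16,0x54) ⇒ 0x6a

vd[4] = 147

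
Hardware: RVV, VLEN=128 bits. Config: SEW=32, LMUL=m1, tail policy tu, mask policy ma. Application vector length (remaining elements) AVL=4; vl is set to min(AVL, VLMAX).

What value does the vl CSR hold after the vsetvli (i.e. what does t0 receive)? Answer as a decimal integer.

vl = 4

VLMAX = VLEN×LMUL/SEW = 128×1/32 = 4
vl ← min(4, 4) = 4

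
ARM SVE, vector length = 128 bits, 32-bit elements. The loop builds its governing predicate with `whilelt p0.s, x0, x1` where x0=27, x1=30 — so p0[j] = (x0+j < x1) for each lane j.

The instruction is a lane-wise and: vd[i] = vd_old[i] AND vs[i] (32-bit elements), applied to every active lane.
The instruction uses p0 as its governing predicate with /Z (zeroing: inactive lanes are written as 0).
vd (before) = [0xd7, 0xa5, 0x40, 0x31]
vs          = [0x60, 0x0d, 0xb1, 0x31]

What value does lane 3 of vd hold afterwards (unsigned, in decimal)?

128-bit reg / 32-bit elem → 4 lanes
active while 27+j < 30, i.e. j ∈ [0,3) capped at 4 ⇒ 3
lane  0: and(0xd7,0x60) ⇒ 0x40
lane  1: and(0xa5,0x0d) ⇒ 0x05
lane  2: and(0x40,0xb1) ⇒ 0x00
lane  3: tail/zero ⇒ 0x00

vd[3] = 0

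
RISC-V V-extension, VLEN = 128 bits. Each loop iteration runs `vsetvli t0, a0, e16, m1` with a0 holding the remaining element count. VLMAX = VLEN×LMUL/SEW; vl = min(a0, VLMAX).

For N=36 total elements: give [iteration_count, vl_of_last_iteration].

lanes per group: 128·1/16 = 8
N=36: ⌈36/8⌉ = 5 iters; last vl = 36 − 4×8 = 4

[iterations, last_vl] = [5, 4]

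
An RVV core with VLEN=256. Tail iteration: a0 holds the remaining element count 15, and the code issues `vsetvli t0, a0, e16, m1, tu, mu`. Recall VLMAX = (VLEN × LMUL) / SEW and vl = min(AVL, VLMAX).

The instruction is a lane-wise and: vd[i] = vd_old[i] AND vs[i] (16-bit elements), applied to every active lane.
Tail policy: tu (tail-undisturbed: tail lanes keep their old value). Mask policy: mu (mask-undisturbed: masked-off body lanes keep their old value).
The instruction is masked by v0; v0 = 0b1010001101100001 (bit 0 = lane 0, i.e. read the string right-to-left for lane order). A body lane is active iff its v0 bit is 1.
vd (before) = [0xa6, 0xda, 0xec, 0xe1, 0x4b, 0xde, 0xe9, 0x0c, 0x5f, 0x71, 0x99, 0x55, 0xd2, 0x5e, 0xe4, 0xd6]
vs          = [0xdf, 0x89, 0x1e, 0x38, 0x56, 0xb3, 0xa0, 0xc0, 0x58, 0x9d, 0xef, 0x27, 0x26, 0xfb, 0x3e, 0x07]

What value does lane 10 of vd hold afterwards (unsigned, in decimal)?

VLMAX = (256 × 1) / 16 = 16 lanes
AVL=15 ≤ VLMAX=16, so vl = 15
[0] and(0xa6,0xdf) = 0x86
[1] mask-off/keep = 0xda
[2] mask-off/keep = 0xec
[3] mask-off/keep = 0xe1
[4] mask-off/keep = 0x4b
[5] and(0xde,0xb3) = 0x92
[6] and(0xe9,0xa0) = 0xa0
[7] mask-off/keep = 0x0c
[8] and(0x5f,0x58) = 0x58
[9] and(0x71,0x9d) = 0x11
[10] mask-off/keep = 0x99
[11] mask-off/keep = 0x55
[12] mask-off/keep = 0xd2
[13] and(0x5e,0xfb) = 0x5a
[14] mask-off/keep = 0xe4
[15] tail/keep = 0xd6

vd[10] = 153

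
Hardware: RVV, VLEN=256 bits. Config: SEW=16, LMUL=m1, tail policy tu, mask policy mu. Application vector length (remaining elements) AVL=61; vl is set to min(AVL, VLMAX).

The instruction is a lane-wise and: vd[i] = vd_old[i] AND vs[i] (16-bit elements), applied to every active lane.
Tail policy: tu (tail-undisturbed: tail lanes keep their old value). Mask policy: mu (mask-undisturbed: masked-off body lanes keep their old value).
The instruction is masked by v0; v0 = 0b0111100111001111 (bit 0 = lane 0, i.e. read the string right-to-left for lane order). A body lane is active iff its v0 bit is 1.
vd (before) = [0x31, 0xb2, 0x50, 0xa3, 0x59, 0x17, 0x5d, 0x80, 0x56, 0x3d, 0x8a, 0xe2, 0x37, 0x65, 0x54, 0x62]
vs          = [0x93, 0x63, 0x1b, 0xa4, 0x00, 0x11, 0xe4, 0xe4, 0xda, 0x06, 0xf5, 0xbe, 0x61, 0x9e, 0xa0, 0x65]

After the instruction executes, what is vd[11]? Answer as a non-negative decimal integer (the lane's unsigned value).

lanes per group: 256·1/16 = 16
vl ← min(61, 16) = 16
  i=0: and(0x31,0x93) → 17
  i=1: and(0xb2,0x63) → 34
  i=2: and(0x50,0x1b) → 16
  i=3: and(0xa3,0xa4) → 160
  i=4: mask-off/keep → 89
  i=5: mask-off/keep → 23
  i=6: and(0x5d,0xe4) → 68
  i=7: and(0x80,0xe4) → 128
  i=8: and(0x56,0xda) → 82
  i=9: mask-off/keep → 61
  i=10: mask-off/keep → 138
  i=11: and(0xe2,0xbe) → 162
  i=12: and(0x37,0x61) → 33
  i=13: and(0x65,0x9e) → 4
  i=14: and(0x54,0xa0) → 0
  i=15: mask-off/keep → 98

vd[11] = 162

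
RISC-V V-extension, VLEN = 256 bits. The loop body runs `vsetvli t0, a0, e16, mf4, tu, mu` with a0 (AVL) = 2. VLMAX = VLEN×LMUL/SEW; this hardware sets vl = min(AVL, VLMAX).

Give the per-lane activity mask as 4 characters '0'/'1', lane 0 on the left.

predicate = 1100

lanes per group: 256·1/4/16 = 4
vl = min(AVL, VLMAX) = min(2, 4) = 2
bits (lane 0 leftmost): 1100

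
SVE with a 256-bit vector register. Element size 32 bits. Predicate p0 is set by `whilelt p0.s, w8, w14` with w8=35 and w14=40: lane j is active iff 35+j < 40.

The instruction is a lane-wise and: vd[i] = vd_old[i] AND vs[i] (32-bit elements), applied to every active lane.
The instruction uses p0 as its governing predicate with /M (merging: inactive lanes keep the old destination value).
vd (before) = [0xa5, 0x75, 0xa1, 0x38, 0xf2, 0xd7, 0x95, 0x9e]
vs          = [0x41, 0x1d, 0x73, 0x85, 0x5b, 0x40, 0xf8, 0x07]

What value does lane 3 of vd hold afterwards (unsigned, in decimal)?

vd[3] = 0

lane count: 256 div 32 = 8
whilelt: lane j active iff 35+j < 40 → j < 5 → 5 active
vd[0] and(0xa5,0x41) -> 0x01
vd[1] and(0x75,0x1d) -> 0x15
vd[2] and(0xa1,0x73) -> 0x21
vd[3] and(0x38,0x85) -> 0x00
vd[4] and(0xf2,0x5b) -> 0x52
vd[5] tail/keep -> 0xd7
vd[6] tail/keep -> 0x95
vd[7] tail/keep -> 0x9e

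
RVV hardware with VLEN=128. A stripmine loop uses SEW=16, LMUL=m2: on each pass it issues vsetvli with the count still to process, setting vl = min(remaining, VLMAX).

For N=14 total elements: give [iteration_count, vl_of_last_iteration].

[iterations, last_vl] = [1, 14]

lanes per group: 128·2/16 = 16
N=14: ⌈14/16⌉ = 1 iters; last vl = 14 − 0×16 = 14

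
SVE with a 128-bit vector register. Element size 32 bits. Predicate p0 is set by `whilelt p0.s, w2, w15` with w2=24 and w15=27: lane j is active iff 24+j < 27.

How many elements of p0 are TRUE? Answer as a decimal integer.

lane count: 128 div 32 = 4
p0[j] = (24+j < 27); true for j=0..2 → 3 lanes set

vl = 3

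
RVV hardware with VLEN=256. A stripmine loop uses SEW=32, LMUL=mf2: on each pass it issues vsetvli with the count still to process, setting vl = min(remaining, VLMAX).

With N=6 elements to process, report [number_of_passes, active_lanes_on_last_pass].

lanes per group: 256·1/2/32 = 4
N=6: ⌈6/4⌉ = 2 iters; last vl = 6 − 1×4 = 2

[iterations, last_vl] = [2, 2]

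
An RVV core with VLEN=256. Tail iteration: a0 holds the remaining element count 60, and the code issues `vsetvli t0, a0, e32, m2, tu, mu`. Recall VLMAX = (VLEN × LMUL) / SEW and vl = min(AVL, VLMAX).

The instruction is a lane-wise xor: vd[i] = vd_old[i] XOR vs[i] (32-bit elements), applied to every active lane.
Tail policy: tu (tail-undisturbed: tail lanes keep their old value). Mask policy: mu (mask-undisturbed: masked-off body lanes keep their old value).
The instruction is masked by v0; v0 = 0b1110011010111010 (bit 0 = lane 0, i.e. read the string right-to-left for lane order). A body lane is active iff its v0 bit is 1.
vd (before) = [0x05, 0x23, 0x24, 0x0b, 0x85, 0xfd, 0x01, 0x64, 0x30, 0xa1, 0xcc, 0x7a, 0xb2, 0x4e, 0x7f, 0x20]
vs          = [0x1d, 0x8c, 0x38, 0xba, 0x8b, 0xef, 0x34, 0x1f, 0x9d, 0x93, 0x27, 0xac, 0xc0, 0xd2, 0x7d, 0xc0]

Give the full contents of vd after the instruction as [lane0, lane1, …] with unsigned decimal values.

lanes per group: 256·2/32 = 16
AVL=60 > VLMAX=16, so vl = 16
  i=0: mask-off/keep → 5
  i=1: xor(0x23,0x8c) → 175
  i=2: mask-off/keep → 36
  i=3: xor(0x0b,0xba) → 177
  i=4: xor(0x85,0x8b) → 14
  i=5: xor(0xfd,0xef) → 18
  i=6: mask-off/keep → 1
  i=7: xor(0x64,0x1f) → 123
  i=8: mask-off/keep → 48
  i=9: xor(0xa1,0x93) → 50
  i=10: xor(0xcc,0x27) → 235
  i=11: mask-off/keep → 122
  i=12: mask-off/keep → 178
  i=13: xor(0x4e,0xd2) → 156
  i=14: xor(0x7f,0x7d) → 2
  i=15: xor(0x20,0xc0) → 224

vd = [5, 175, 36, 177, 14, 18, 1, 123, 48, 50, 235, 122, 178, 156, 2, 224]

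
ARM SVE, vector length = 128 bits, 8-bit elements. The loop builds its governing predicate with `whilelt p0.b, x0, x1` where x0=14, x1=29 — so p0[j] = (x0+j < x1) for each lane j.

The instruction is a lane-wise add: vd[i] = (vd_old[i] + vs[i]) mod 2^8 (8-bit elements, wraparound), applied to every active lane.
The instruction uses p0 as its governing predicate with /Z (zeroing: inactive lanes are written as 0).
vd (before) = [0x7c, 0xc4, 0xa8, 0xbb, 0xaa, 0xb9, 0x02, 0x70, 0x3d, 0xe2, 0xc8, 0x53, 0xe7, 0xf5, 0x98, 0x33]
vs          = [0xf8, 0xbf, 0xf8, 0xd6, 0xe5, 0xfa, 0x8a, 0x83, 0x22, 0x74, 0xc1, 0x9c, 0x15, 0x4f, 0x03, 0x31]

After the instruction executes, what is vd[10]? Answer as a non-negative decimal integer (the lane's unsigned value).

lane count: 128 div 8 = 16
whilelt: lane j active iff 14+j < 29 → j < 15 → 15 active
vd[0] add(0x7c,0xf8) -> 0x74
vd[1] add(0xc4,0xbf) -> 0x83
vd[2] add(0xa8,0xf8) -> 0xa0
vd[3] add(0xbb,0xd6) -> 0x91
vd[4] add(0xaa,0xe5) -> 0x8f
vd[5] add(0xb9,0xfa) -> 0xb3
vd[6] add(0x02,0x8a) -> 0x8c
vd[7] add(0x70,0x83) -> 0xf3
vd[8] add(0x3d,0x22) -> 0x5f
vd[9] add(0xe2,0x74) -> 0x56
vd[10] add(0xc8,0xc1) -> 0x89
vd[11] add(0x53,0x9c) -> 0xef
vd[12] add(0xe7,0x15) -> 0xfc
vd[13] add(0xf5,0x4f) -> 0x44
vd[14] add(0x98,0x03) -> 0x9b
vd[15] tail/zero -> 0x00

vd[10] = 137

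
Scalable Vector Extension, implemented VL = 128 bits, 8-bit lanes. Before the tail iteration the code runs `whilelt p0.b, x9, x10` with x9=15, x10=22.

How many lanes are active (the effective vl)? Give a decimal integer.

lane count: 128 div 8 = 16
whilelt: lane j active iff 15+j < 22 → j < 7 → 7 active

vl = 7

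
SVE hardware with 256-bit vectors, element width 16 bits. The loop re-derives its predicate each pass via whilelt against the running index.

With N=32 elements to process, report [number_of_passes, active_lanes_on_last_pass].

[iterations, last_vl] = [2, 16]

register lanes = 256/16 = 16
32 elements at 16/iter → 2 passes, remainder 16 on the last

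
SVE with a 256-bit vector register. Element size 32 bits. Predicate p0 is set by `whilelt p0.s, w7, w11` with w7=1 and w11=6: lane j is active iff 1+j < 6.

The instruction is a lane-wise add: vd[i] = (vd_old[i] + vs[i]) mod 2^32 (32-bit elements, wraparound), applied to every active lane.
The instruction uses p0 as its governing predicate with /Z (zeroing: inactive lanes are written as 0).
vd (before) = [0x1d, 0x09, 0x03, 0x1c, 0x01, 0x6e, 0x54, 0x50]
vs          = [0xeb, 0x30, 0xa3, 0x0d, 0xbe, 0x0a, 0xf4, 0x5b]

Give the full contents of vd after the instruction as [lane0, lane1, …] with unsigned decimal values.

256-bit reg / 32-bit elem → 8 lanes
active while 1+j < 6, i.e. j ∈ [0,5) capped at 8 ⇒ 5
vd[0] add(0x1d,0xeb) -> 0x108
vd[1] add(0x09,0x30) -> 0x39
vd[2] add(0x03,0xa3) -> 0xa6
vd[3] add(0x1c,0x0d) -> 0x29
vd[4] add(0x01,0xbe) -> 0xbf
vd[5] tail/zero -> 0x00
vd[6] tail/zero -> 0x00
vd[7] tail/zero -> 0x00

vd = [264, 57, 166, 41, 191, 0, 0, 0]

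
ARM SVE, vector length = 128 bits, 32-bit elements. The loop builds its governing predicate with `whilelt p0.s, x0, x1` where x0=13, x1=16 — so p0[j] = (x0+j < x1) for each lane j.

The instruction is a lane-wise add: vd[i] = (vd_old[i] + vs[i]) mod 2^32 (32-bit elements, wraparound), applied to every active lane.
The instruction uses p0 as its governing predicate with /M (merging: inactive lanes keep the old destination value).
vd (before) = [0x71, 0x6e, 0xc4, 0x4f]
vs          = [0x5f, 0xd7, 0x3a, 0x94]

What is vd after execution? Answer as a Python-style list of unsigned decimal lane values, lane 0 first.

128-bit reg / 32-bit elem → 4 lanes
whilelt: lane j active iff 13+j < 16 → j < 3 → 3 active
  i=0: add(0x71,0x5f) → 208
  i=1: add(0x6e,0xd7) → 325
  i=2: add(0xc4,0x3a) → 254
  i=3: tail/keep → 79

vd = [208, 325, 254, 79]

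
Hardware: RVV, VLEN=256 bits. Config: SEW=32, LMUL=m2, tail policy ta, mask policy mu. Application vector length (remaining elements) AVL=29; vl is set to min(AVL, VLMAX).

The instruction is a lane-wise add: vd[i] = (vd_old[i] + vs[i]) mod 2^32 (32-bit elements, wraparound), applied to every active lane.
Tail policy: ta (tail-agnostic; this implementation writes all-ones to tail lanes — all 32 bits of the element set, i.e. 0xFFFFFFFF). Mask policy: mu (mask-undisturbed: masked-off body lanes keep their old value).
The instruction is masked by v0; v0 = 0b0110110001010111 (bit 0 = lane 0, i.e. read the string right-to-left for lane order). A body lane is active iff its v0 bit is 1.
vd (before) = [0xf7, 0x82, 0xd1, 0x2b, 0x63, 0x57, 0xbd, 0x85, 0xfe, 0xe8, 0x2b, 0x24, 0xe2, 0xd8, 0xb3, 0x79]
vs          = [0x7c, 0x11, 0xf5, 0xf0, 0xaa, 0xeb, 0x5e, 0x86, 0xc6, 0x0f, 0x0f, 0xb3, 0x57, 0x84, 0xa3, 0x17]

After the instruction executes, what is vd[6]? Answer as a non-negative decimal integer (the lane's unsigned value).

VLMAX = (256 × 2) / 32 = 16 lanes
AVL=29 > VLMAX=16, so vl = 16
vd[0] add(0xf7,0x7c) -> 0x173
vd[1] add(0x82,0x11) -> 0x93
vd[2] add(0xd1,0xf5) -> 0x1c6
vd[3] mask-off/keep -> 0x2b
vd[4] add(0x63,0xaa) -> 0x10d
vd[5] mask-off/keep -> 0x57
vd[6] add(0xbd,0x5e) -> 0x11b
vd[7] mask-off/keep -> 0x85
vd[8] mask-off/keep -> 0xfe
vd[9] mask-off/keep -> 0xe8
vd[10] add(0x2b,0x0f) -> 0x3a
vd[11] add(0x24,0xb3) -> 0xd7
vd[12] mask-off/keep -> 0xe2
vd[13] add(0xd8,0x84) -> 0x15c
vd[14] add(0xb3,0xa3) -> 0x156
vd[15] mask-off/keep -> 0x79

vd[6] = 283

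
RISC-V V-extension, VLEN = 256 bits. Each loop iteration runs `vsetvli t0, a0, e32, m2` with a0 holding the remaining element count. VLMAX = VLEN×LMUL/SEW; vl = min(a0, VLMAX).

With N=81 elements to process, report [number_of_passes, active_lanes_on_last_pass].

[iterations, last_vl] = [6, 1]

VLMAX = VLEN×LMUL/SEW = 256×2/32 = 16
iterations = ceil(81/16) = 6; final-pass vl = 1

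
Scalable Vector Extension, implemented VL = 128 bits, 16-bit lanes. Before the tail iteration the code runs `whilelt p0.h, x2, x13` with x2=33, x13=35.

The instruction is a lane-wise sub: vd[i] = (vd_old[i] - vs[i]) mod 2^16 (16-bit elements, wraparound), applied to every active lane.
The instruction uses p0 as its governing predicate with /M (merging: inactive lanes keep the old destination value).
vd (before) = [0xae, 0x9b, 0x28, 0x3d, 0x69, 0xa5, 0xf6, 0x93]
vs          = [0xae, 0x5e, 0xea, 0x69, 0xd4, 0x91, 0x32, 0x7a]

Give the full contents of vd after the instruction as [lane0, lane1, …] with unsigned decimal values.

vd = [0, 61, 40, 61, 105, 165, 246, 147]

128-bit reg / 16-bit elem → 8 lanes
whilelt: lane j active iff 33+j < 35 → j < 2 → 2 active
lane  0: sub(0xae,0xae) ⇒ 0x00
lane  1: sub(0x9b,0x5e) ⇒ 0x3d
lane  2: tail/keep ⇒ 0x28
lane  3: tail/keep ⇒ 0x3d
lane  4: tail/keep ⇒ 0x69
lane  5: tail/keep ⇒ 0xa5
lane  6: tail/keep ⇒ 0xf6
lane  7: tail/keep ⇒ 0x93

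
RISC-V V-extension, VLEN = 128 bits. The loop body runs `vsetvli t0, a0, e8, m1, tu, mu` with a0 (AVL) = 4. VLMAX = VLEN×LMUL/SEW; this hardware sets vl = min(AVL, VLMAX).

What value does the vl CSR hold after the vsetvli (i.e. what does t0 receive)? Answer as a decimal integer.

VLMAX = (128 × 1) / 8 = 16 lanes
vl = min(AVL, VLMAX) = min(4, 16) = 4

vl = 4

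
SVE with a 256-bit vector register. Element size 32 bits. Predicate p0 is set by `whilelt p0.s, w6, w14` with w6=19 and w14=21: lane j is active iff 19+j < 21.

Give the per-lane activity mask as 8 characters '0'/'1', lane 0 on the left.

predicate = 11000000

lane count: 256 div 32 = 8
active while 19+j < 21, i.e. j ∈ [0,2) capped at 8 ⇒ 2
bits (lane 0 leftmost): 11000000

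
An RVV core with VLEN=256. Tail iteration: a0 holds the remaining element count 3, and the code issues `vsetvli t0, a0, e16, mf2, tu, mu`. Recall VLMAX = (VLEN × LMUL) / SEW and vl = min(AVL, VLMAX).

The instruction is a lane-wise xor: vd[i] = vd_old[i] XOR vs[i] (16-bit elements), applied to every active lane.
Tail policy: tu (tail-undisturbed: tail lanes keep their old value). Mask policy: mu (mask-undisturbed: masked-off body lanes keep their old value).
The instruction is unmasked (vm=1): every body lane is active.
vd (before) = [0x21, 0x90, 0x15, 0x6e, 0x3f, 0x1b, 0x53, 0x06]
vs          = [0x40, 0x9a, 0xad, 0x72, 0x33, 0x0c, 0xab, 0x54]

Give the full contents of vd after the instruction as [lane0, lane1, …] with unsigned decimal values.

vd = [97, 10, 184, 110, 63, 27, 83, 6]

VLMAX = VLEN×LMUL/SEW = 256×1/2/16 = 8
AVL=3 ≤ VLMAX=8, so vl = 3
vd[0] xor(0x21,0x40) -> 0x61
vd[1] xor(0x90,0x9a) -> 0x0a
vd[2] xor(0x15,0xad) -> 0xb8
vd[3] tail/keep -> 0x6e
vd[4] tail/keep -> 0x3f
vd[5] tail/keep -> 0x1b
vd[6] tail/keep -> 0x53
vd[7] tail/keep -> 0x06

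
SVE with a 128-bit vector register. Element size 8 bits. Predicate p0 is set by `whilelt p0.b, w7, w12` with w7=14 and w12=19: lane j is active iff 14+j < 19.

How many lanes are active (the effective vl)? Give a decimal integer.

register lanes = 128/8 = 16
p0[j] = (14+j < 19); true for j=0..4 → 5 lanes set

vl = 5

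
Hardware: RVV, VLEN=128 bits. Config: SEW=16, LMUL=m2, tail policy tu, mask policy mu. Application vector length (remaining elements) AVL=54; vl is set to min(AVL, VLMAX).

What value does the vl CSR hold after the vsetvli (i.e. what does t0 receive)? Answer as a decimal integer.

vl = 16

VLMAX = VLEN×LMUL/SEW = 128×2/16 = 16
vl = min(AVL, VLMAX) = min(54, 16) = 16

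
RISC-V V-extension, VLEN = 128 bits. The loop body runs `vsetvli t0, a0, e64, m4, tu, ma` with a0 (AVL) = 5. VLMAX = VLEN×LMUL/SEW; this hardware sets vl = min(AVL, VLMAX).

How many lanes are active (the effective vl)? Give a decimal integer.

vl = 5

VLMAX = (128 × 4) / 64 = 8 lanes
AVL=5 ≤ VLMAX=8, so vl = 5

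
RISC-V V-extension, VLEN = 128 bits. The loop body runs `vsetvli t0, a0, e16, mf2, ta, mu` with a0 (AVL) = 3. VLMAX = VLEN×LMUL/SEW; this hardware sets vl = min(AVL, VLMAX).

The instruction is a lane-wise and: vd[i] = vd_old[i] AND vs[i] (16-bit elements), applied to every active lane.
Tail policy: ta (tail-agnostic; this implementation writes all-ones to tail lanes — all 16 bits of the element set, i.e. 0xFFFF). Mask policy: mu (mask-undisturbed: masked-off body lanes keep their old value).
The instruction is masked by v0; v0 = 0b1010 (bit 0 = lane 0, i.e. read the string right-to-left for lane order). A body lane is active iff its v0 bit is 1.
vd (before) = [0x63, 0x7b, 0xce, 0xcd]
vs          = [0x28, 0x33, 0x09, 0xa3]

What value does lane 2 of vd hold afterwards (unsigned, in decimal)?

vd[2] = 206

VLMAX = (128 × 1/2) / 16 = 4 lanes
AVL=3 ≤ VLMAX=4, so vl = 3
  i=0: mask-off/keep → 99
  i=1: and(0x7b,0x33) → 51
  i=2: mask-off/keep → 206
  i=3: tail/ones → 65535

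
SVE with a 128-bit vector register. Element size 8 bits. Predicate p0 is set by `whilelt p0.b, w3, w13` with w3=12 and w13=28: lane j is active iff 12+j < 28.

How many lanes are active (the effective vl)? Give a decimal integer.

vl = 16

lane count: 128 div 8 = 16
p0[j] = (12+j < 28); true for j=0..15 → 16 lanes set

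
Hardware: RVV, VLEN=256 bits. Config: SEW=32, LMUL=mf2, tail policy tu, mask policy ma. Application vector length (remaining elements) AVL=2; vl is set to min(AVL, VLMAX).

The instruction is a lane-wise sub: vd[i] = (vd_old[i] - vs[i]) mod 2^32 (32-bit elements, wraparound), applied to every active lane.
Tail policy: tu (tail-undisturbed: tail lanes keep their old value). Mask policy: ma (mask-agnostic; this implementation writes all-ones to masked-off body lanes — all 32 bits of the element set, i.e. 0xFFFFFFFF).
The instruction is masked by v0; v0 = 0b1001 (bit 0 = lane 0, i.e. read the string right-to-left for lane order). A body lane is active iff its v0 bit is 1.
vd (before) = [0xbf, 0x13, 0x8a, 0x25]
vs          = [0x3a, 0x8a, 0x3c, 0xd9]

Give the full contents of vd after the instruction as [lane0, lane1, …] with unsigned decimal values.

vd = [133, 4294967295, 138, 37]

VLMAX = (256 × 1/2) / 32 = 4 lanes
vl = min(AVL, VLMAX) = min(2, 4) = 2
[0] sub(0xbf,0x3a) = 0x85
[1] mask-off/ones = 0xffffffff
[2] tail/keep = 0x8a
[3] tail/keep = 0x25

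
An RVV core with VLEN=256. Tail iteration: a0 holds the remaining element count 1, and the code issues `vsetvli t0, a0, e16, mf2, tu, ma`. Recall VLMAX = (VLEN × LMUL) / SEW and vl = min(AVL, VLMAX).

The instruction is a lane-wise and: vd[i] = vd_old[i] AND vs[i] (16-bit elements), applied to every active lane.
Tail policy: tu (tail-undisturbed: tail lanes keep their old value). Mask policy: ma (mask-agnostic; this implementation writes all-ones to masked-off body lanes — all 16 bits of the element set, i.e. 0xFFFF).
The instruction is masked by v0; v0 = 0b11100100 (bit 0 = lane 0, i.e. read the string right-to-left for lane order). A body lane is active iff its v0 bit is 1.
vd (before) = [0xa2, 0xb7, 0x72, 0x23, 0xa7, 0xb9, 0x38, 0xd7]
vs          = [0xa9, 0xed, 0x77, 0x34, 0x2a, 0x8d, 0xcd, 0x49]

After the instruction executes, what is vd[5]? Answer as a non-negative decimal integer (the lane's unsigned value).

vd[5] = 185

VLMAX = (256 × 1/2) / 16 = 8 lanes
vl ← min(1, 8) = 1
  i=0: mask-off/ones → 65535
  i=1: tail/keep → 183
  i=2: tail/keep → 114
  i=3: tail/keep → 35
  i=4: tail/keep → 167
  i=5: tail/keep → 185
  i=6: tail/keep → 56
  i=7: tail/keep → 215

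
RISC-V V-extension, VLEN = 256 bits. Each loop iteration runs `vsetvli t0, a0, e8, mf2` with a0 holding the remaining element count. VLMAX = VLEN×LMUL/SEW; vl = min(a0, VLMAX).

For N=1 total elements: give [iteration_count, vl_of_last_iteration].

VLMAX = VLEN×LMUL/SEW = 256×1/2/8 = 16
iterations = ceil(1/16) = 1; final-pass vl = 1

[iterations, last_vl] = [1, 1]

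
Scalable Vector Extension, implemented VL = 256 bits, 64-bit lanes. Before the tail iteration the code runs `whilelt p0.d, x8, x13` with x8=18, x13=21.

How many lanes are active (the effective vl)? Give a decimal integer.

register lanes = 256/64 = 4
whilelt: lane j active iff 18+j < 21 → j < 3 → 3 active

vl = 3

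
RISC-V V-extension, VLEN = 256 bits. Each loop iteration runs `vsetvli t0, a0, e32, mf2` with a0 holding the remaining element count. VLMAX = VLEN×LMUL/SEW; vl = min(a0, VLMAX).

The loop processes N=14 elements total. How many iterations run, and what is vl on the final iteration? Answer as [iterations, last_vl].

VLMAX = (256 × 1/2) / 32 = 4 lanes
N=14: ⌈14/4⌉ = 4 iters; last vl = 14 − 3×4 = 2

[iterations, last_vl] = [4, 2]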